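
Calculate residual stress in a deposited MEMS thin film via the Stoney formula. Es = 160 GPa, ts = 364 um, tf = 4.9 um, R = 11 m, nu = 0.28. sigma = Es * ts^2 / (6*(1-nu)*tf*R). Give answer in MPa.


Step 1: Compute numerator: Es * ts^2 = 160 * 364^2 = 21199360 (GPa*um^2)
Step 2: Compute denominator (R in um): 6*(1-nu)*tf*R = 6*0.72*4.9*11e6 = 232848000.0 (um^2)
Step 3: sigma (GPa) = 21199360 / 232848000.0 = 9.1044e-02 GPa
Step 4: Convert to MPa (x1000): sigma = 91.0 MPa


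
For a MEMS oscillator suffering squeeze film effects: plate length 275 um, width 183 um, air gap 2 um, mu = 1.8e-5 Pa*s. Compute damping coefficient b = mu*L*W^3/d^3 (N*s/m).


Step 1: Convert to SI.
L = 275e-6 m, W = 183e-6 m, d = 2e-6 m
Step 2: W^3 = (183e-6)^3 = 6.13e-12 m^3
Step 3: d^3 = (2e-6)^3 = 8.00e-18 m^3
Step 4: b = 1.8e-5 * 275e-6 * 6.13e-12 / 8.00e-18
b = 3.79e-03 N*s/m


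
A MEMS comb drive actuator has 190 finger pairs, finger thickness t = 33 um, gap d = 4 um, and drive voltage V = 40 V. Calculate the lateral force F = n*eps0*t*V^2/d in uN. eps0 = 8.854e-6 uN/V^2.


Step 1: Parameters: n=190, eps0=8.854e-6 uN/V^2, t=33 um, V=40 V, d=4 um
Step 2: V^2 = 1600
Step 3: F = 190 * 8.854e-6 * 33 * 1600 / 4
F = 22.206 uN


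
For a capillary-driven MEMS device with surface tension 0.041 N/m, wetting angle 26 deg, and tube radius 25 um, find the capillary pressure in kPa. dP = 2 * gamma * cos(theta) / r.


Step 1: cos(26 deg) = 0.8988
Step 2: Convert r to m: r = 25e-6 m
Step 3: dP = 2 * 0.041 * 0.8988 / 25e-6 = 2948.1 Pa
Step 4: Convert Pa to kPa (divide by 1000).
dP = 2.95 kPa


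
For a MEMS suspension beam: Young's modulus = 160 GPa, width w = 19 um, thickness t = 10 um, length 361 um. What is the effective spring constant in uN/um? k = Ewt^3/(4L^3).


Step 1: Convert E to consistent units (1 GPa = 1000 uN/um^2).
E = 160 GPa = 160000 uN/um^2
Step 2: Compute t^3 = 10^3 = 1000
Step 3: Compute L^3 = 361^3 = 47045881
Step 4: k = 160000 * 19 * 1000 / (4 * 47045881)
k = 16.1544 uN/um


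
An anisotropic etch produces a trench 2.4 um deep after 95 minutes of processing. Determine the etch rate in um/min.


Step 1: Etch rate = depth / time
Step 2: rate = 2.4 / 95
rate = 0.025 um/min


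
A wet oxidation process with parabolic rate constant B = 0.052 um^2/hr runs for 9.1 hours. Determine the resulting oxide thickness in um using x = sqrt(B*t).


Step 1: Compute B*t = 0.052 * 9.1 = 0.4732
Step 2: x = sqrt(0.4732)
x = 0.688 um


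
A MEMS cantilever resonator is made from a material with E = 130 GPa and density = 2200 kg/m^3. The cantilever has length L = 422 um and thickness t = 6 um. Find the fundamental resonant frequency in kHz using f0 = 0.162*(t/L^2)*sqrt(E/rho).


Step 1: Convert units to SI.
t_SI = 6e-6 m, L_SI = 422e-6 m
Step 2: Calculate sqrt(E/rho).
sqrt(130e9 / 2200) = 7687.06 m/s
Step 3: Compute f0.
f0 = 0.162 * 6e-6 / (422e-6)^2 * 7687.06 = 41956.7 Hz = 41.96 kHz


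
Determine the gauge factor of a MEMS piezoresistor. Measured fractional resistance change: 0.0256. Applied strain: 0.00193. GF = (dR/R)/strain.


Step 1: Identify values.
dR/R = 0.0256, strain = 0.00193
Step 2: GF = (dR/R) / strain = 0.0256 / 0.00193
GF = 13.3


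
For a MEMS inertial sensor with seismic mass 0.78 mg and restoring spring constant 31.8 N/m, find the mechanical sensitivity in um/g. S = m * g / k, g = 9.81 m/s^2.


Step 1: Convert mass: m = 0.78 mg = 7.80e-07 kg
Step 2: S = m * g / k = 7.80e-07 * 9.81 / 31.8
Step 3: S = 2.41e-07 m/g
Step 4: Convert to um/g: S = 0.241 um/g


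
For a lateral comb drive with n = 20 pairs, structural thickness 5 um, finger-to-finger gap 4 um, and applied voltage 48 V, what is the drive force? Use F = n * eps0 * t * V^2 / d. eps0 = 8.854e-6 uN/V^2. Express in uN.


Step 1: Parameters: n=20, eps0=8.854e-6 uN/V^2, t=5 um, V=48 V, d=4 um
Step 2: V^2 = 2304
Step 3: F = 20 * 8.854e-6 * 5 * 2304 / 4
F = 0.51 uN


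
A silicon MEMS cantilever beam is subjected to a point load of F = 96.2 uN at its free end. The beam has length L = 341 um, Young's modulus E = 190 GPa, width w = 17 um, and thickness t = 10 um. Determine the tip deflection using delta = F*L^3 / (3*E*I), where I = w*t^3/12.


Step 1: Calculate the second moment of area.
I = w * t^3 / 12 = 17 * 10^3 / 12 = 1416.6667 um^4
Step 2: Convert E to consistent units (1 GPa = 1000 uN/um^2).
E = 190 GPa = 190000 uN/um^2
Step 3: Calculate tip deflection.
delta = F * L^3 / (3 * E * I)
delta = 96.2 * 341^3 / (3 * 190000 * 1416.6667)
delta = 4.7238 um


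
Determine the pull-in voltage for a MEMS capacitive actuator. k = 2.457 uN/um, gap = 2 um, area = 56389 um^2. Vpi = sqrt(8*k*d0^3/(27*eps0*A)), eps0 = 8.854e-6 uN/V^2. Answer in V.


Step 1: Compute numerator: 8 * k * d0^3 = 8 * 2.457 * 2^3 = 157.248
Step 2: Compute denominator: 27 * eps0 * A = 27 * 8.854e-6 * 56389 = 13.480242
Step 3: Vpi = sqrt(157.248 / 13.480242)
Vpi = 3.42 V


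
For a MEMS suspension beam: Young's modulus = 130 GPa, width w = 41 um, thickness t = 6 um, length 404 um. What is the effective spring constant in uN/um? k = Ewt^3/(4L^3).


Step 1: Convert E to consistent units (1 GPa = 1000 uN/um^2).
E = 130 GPa = 130000 uN/um^2
Step 2: Compute t^3 = 6^3 = 216
Step 3: Compute L^3 = 404^3 = 65939264
Step 4: k = 130000 * 41 * 216 / (4 * 65939264)
k = 4.3649 uN/um


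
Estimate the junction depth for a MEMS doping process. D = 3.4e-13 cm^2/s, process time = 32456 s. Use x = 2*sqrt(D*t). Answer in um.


Step 1: Compute D*t = 3.4e-13 * 32456 = 1.103504e-08 cm^2
Step 2: sqrt(D*t) = 1.05048e-04 cm
Step 3: x = 2 * 1.05048e-04 cm = 2.10096e-04 cm
Step 4: Convert to um (1 cm = 1e4 um): x = 2.101 um


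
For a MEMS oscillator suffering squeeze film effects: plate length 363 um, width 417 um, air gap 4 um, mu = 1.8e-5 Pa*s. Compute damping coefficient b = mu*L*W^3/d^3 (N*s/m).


Step 1: Convert to SI.
L = 363e-6 m, W = 417e-6 m, d = 4e-6 m
Step 2: W^3 = (417e-6)^3 = 7.25e-11 m^3
Step 3: d^3 = (4e-6)^3 = 6.40e-17 m^3
Step 4: b = 1.8e-5 * 363e-6 * 7.25e-11 / 6.40e-17
b = 7.40e-03 N*s/m


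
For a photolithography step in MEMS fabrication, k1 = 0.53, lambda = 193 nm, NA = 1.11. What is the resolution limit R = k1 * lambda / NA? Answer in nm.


Step 1: Identify values: k1 = 0.53, lambda = 193 nm, NA = 1.11
Step 2: R = k1 * lambda / NA
R = 0.53 * 193 / 1.11
R = 92.2 nm


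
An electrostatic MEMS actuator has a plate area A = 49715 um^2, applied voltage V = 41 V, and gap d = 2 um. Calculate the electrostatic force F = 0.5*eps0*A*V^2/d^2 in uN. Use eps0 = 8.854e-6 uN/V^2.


Step 1: Identify parameters.
eps0 = 8.854e-6 uN/V^2, A = 49715 um^2, V = 41 V, d = 2 um
Step 2: Compute V^2 = 41^2 = 1681
Step 3: Compute d^2 = 2^2 = 4
Step 4: F = 0.5 * 8.854e-6 * 49715 * 1681 / 4
F = 92.492 uN


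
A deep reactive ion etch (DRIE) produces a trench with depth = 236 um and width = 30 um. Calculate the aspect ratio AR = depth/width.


Step 1: AR = depth / width
Step 2: AR = 236 / 30
AR = 7.9


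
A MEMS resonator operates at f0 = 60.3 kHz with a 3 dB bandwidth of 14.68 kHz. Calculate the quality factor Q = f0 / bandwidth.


Step 1: Q = f0 / bandwidth
Step 2: Q = 60.3 / 14.68
Q = 4.1


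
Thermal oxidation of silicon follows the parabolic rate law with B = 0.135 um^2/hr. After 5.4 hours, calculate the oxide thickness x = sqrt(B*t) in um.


Step 1: Compute B*t = 0.135 * 5.4 = 0.729
Step 2: x = sqrt(0.729)
x = 0.854 um


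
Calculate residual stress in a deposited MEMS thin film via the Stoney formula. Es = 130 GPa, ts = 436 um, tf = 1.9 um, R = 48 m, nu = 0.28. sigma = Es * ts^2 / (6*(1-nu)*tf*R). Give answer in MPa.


Step 1: Compute numerator: Es * ts^2 = 130 * 436^2 = 24712480 (GPa*um^2)
Step 2: Compute denominator (R in um): 6*(1-nu)*tf*R = 6*0.72*1.9*48e6 = 393984000.0 (um^2)
Step 3: sigma (GPa) = 24712480 / 393984000.0 = 6.2725e-02 GPa
Step 4: Convert to MPa (x1000): sigma = 62.7 MPa


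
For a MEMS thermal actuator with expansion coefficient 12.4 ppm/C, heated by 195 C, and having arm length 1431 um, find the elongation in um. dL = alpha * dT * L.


Step 1: Convert CTE: alpha = 12.4 ppm/C = 12.4e-6 /C
Step 2: dL = 12.4e-6 * 195 * 1431
dL = 3.4602 um


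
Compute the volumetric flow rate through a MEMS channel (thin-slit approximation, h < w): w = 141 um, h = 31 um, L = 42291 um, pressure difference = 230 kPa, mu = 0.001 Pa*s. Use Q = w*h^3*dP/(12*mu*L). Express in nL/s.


Step 1: Convert all dimensions to SI (meters).
w = 141e-6 m, h = 31e-6 m, L = 42291e-6 m, dP = 230e3 Pa
Step 2: Q = w * h^3 * dP / (12 * mu * L)
Q = 141e-6 * (31e-6)^3 * 230e3 / (12 * 0.001 * 42291e-6) = 1.90371894e-09 m^3/s
Step 3: Convert Q from m^3/s to nL/s (1 m^3 = 1e12 nL, so multiply by 1e12).
Q = 1903.719 nL/s


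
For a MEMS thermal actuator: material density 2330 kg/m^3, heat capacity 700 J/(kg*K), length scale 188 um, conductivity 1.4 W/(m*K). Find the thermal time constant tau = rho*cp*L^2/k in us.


Step 1: Convert L to m: L = 188e-6 m
Step 2: L^2 = (188e-6)^2 = 3.5344e-08 m^2
Step 3: tau = 2330 * 700 * 3.5344e-08 / 1.4 = 4.117576e-02 s
Step 4: Convert to microseconds (multiply by 1e6).
tau = 41175.76 us


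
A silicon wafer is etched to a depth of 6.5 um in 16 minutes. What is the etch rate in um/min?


Step 1: Etch rate = depth / time
Step 2: rate = 6.5 / 16
rate = 0.406 um/min


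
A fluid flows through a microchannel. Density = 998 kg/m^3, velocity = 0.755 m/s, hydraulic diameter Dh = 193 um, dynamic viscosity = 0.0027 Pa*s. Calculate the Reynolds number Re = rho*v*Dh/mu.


Step 1: Convert Dh to meters: Dh = 193e-6 m
Step 2: Re = rho * v * Dh / mu
Re = 998 * 0.755 * 193e-6 / 0.0027
Re = 53.861


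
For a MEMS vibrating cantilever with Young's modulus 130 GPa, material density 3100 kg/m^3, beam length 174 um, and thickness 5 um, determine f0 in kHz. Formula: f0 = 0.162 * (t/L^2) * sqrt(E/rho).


Step 1: Convert units to SI.
t_SI = 5e-6 m, L_SI = 174e-6 m
Step 2: Calculate sqrt(E/rho).
sqrt(130e9 / 3100) = 6475.76 m/s
Step 3: Compute f0.
f0 = 0.162 * 5e-6 / (174e-6)^2 * 6475.76 = 173251.6 Hz = 173.25 kHz


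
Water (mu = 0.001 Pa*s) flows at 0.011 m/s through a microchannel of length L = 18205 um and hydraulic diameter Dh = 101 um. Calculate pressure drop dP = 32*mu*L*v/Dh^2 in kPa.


Step 1: Convert to SI: L = 18205e-6 m, Dh = 101e-6 m
Step 2: dP = 32 * 0.001 * 18205e-6 * 0.011 / (101e-6)^2
Step 3: dP = 628.19 Pa
Step 4: Convert to kPa: dP = 0.63 kPa


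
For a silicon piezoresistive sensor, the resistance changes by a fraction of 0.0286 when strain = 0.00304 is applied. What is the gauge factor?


Step 1: Identify values.
dR/R = 0.0286, strain = 0.00304
Step 2: GF = (dR/R) / strain = 0.0286 / 0.00304
GF = 9.4


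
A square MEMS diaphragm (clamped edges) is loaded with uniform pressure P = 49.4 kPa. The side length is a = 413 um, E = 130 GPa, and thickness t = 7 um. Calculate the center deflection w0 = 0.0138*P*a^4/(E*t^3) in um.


Step 1: Convert pressure to compatible units (E is in GPa, so P in GPa).
P = 49.4 kPa = 49.4e-6 GPa
Step 2: Compute numerator: 0.0138 * P * a^4.
a^4 = 413^4 = 29093783761
numerator = 0.0138 * 49.4e-6 * 29093783761 = 1.98338e+04
Step 3: Compute denominator: E * t^3 = 130 * 7^3 = 44590
Step 4: w0 = numerator / denominator = 1.98338e+04 / 44590 = 0.4448 um


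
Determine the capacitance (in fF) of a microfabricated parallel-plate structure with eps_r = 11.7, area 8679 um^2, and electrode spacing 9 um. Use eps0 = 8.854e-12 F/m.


Step 1: Convert area to m^2: A = 8679e-12 m^2
Step 2: Convert gap to m: d = 9e-6 m
Step 3: C = eps0 * eps_r * A / d
C = 8.854e-12 * 11.7 * 8679e-12 / 9e-6
Step 4: Convert to fF (multiply by 1e15).
C = 99.9 fF


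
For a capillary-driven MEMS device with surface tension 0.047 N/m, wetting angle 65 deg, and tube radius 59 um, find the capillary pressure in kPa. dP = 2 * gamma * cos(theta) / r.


Step 1: cos(65 deg) = 0.4226
Step 2: Convert r to m: r = 59e-6 m
Step 3: dP = 2 * 0.047 * 0.4226 / 59e-6 = 673.3 Pa
Step 4: Convert Pa to kPa (divide by 1000).
dP = 0.67 kPa


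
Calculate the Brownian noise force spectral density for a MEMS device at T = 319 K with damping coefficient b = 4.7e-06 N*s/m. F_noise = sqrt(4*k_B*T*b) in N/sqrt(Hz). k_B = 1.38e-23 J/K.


Step 1: Compute 4 * k_B * T * b
= 4 * 1.38e-23 * 319 * 4.7e-06
= 8.2761e-26 N^2/Hz
Step 2: F_noise = sqrt(8.2761e-26)
F_noise = 2.88e-13 N/sqrt(Hz)


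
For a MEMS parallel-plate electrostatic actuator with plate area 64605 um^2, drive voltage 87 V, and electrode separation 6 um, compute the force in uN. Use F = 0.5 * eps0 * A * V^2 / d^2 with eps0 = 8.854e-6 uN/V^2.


Step 1: Identify parameters.
eps0 = 8.854e-6 uN/V^2, A = 64605 um^2, V = 87 V, d = 6 um
Step 2: Compute V^2 = 87^2 = 7569
Step 3: Compute d^2 = 6^2 = 36
Step 4: F = 0.5 * 8.854e-6 * 64605 * 7569 / 36
F = 60.133 uN


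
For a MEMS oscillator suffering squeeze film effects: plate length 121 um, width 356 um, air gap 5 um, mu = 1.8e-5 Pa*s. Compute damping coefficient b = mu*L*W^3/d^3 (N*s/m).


Step 1: Convert to SI.
L = 121e-6 m, W = 356e-6 m, d = 5e-6 m
Step 2: W^3 = (356e-6)^3 = 4.51e-11 m^3
Step 3: d^3 = (5e-6)^3 = 1.25e-16 m^3
Step 4: b = 1.8e-5 * 121e-6 * 4.51e-11 / 1.25e-16
b = 7.86e-04 N*s/m


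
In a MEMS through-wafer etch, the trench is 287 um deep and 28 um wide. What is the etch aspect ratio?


Step 1: AR = depth / width
Step 2: AR = 287 / 28
AR = 10.3


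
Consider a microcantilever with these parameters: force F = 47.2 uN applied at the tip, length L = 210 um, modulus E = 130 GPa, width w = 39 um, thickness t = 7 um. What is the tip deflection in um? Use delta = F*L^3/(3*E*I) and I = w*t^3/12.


Step 1: Calculate the second moment of area.
I = w * t^3 / 12 = 39 * 7^3 / 12 = 1114.75 um^4
Step 2: Convert E to consistent units (1 GPa = 1000 uN/um^2).
E = 130 GPa = 130000 uN/um^2
Step 3: Calculate tip deflection.
delta = F * L^3 / (3 * E * I)
delta = 47.2 * 210^3 / (3 * 130000 * 1114.75)
delta = 1.0054 um


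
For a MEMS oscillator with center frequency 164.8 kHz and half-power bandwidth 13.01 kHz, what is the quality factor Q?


Step 1: Q = f0 / bandwidth
Step 2: Q = 164.8 / 13.01
Q = 12.7


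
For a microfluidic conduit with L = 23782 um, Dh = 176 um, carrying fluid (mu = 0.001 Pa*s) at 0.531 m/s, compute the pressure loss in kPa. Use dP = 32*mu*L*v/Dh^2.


Step 1: Convert to SI: L = 23782e-6 m, Dh = 176e-6 m
Step 2: dP = 32 * 0.001 * 23782e-6 * 0.531 / (176e-6)^2
Step 3: dP = 13045.70 Pa
Step 4: Convert to kPa: dP = 13.05 kPa


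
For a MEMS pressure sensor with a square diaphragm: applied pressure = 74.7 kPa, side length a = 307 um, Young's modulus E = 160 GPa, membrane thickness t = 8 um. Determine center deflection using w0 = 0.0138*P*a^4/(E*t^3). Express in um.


Step 1: Convert pressure to compatible units (E is in GPa, so P in GPa).
P = 74.7 kPa = 74.7e-6 GPa
Step 2: Compute numerator: 0.0138 * P * a^4.
a^4 = 307^4 = 8882874001
numerator = 0.0138 * 74.7e-6 * 8882874001 = 9.157e+03
Step 3: Compute denominator: E * t^3 = 160 * 8^3 = 81920
Step 4: w0 = numerator / denominator = 9.157e+03 / 81920 = 0.1118 um


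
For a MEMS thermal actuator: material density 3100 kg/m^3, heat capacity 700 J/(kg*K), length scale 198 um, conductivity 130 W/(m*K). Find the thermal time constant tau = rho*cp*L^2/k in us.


Step 1: Convert L to m: L = 198e-6 m
Step 2: L^2 = (198e-6)^2 = 3.9204e-08 m^2
Step 3: tau = 3100 * 700 * 3.9204e-08 / 130 = 6.5440523e-04 s
Step 4: Convert to microseconds (multiply by 1e6).
tau = 654.405 us


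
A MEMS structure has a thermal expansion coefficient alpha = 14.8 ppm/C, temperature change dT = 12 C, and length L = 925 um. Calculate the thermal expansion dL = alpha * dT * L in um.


Step 1: Convert CTE: alpha = 14.8 ppm/C = 14.8e-6 /C
Step 2: dL = 14.8e-6 * 12 * 925
dL = 0.1643 um


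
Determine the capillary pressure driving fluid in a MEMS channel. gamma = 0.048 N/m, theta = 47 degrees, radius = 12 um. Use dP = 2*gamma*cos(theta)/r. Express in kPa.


Step 1: cos(47 deg) = 0.682
Step 2: Convert r to m: r = 12e-6 m
Step 3: dP = 2 * 0.048 * 0.682 / 12e-6 = 5456.0 Pa
Step 4: Convert Pa to kPa (divide by 1000).
dP = 5.46 kPa


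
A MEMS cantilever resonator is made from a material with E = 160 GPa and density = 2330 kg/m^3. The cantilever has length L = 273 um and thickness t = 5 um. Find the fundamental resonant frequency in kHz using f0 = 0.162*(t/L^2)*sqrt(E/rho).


Step 1: Convert units to SI.
t_SI = 5e-6 m, L_SI = 273e-6 m
Step 2: Calculate sqrt(E/rho).
sqrt(160e9 / 2330) = 8286.71 m/s
Step 3: Compute f0.
f0 = 0.162 * 5e-6 / (273e-6)^2 * 8286.71 = 90062.1 Hz = 90.06 kHz


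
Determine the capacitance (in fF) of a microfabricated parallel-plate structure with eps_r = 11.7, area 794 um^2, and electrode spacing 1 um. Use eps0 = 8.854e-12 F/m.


Step 1: Convert area to m^2: A = 794e-12 m^2
Step 2: Convert gap to m: d = 1e-6 m
Step 3: C = eps0 * eps_r * A / d
C = 8.854e-12 * 11.7 * 794e-12 / 1e-6
Step 4: Convert to fF (multiply by 1e15).
C = 82.25 fF


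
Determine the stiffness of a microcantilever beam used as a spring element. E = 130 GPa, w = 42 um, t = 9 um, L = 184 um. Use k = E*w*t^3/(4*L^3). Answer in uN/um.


Step 1: Convert E to consistent units (1 GPa = 1000 uN/um^2).
E = 130 GPa = 130000 uN/um^2
Step 2: Compute t^3 = 9^3 = 729
Step 3: Compute L^3 = 184^3 = 6229504
Step 4: k = 130000 * 42 * 729 / (4 * 6229504)
k = 159.7374 uN/um


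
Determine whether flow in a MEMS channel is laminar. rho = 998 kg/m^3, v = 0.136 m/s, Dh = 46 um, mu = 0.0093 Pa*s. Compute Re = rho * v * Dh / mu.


Step 1: Convert Dh to meters: Dh = 46e-6 m
Step 2: Re = rho * v * Dh / mu
Re = 998 * 0.136 * 46e-6 / 0.0093
Re = 0.671
Since Re = 0.671 is below ~2300, the flow is laminar.


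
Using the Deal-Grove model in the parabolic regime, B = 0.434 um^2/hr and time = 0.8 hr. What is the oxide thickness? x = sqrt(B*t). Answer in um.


Step 1: Compute B*t = 0.434 * 0.8 = 0.3472
Step 2: x = sqrt(0.3472)
x = 0.589 um


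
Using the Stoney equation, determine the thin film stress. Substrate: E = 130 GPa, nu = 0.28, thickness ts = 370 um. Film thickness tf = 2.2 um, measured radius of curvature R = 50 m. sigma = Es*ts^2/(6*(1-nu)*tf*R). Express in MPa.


Step 1: Compute numerator: Es * ts^2 = 130 * 370^2 = 17797000 (GPa*um^2)
Step 2: Compute denominator (R in um): 6*(1-nu)*tf*R = 6*0.72*2.2*50e6 = 475200000.0 (um^2)
Step 3: sigma (GPa) = 17797000 / 475200000.0 = 3.7452e-02 GPa
Step 4: Convert to MPa (x1000): sigma = 37.5 MPa


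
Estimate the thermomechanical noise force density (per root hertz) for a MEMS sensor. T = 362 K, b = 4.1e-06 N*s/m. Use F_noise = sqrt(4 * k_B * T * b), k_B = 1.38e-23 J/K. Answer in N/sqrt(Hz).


Step 1: Compute 4 * k_B * T * b
= 4 * 1.38e-23 * 362 * 4.1e-06
= 8.1928e-26 N^2/Hz
Step 2: F_noise = sqrt(8.1928e-26)
F_noise = 2.86e-13 N/sqrt(Hz)


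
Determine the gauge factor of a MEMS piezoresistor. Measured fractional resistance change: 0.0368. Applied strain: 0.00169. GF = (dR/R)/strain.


Step 1: Identify values.
dR/R = 0.0368, strain = 0.00169
Step 2: GF = (dR/R) / strain = 0.0368 / 0.00169
GF = 21.8


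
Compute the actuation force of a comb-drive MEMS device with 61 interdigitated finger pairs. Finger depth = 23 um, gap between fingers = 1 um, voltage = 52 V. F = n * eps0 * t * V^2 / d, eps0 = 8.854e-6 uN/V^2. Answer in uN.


Step 1: Parameters: n=61, eps0=8.854e-6 uN/V^2, t=23 um, V=52 V, d=1 um
Step 2: V^2 = 2704
Step 3: F = 61 * 8.854e-6 * 23 * 2704 / 1
F = 33.59 uN


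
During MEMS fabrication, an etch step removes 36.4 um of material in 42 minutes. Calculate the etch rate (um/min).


Step 1: Etch rate = depth / time
Step 2: rate = 36.4 / 42
rate = 0.867 um/min


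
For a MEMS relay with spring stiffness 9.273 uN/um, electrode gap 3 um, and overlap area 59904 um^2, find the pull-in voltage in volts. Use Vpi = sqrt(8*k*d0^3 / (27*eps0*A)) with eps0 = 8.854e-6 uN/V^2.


Step 1: Compute numerator: 8 * k * d0^3 = 8 * 9.273 * 3^3 = 2002.968
Step 2: Compute denominator: 27 * eps0 * A = 27 * 8.854e-6 * 59904 = 14.32053
Step 3: Vpi = sqrt(2002.968 / 14.32053)
Vpi = 11.83 V


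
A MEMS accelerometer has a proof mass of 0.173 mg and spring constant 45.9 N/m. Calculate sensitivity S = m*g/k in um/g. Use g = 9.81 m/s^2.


Step 1: Convert mass: m = 0.173 mg = 1.73e-07 kg
Step 2: S = m * g / k = 1.73e-07 * 9.81 / 45.9
Step 3: S = 3.70e-08 m/g
Step 4: Convert to um/g: S = 0.037 um/g


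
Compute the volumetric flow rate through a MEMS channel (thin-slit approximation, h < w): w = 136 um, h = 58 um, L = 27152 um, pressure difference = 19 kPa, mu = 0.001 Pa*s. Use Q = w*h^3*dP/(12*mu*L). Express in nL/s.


Step 1: Convert all dimensions to SI (meters).
w = 136e-6 m, h = 58e-6 m, L = 27152e-6 m, dP = 19e3 Pa
Step 2: Q = w * h^3 * dP / (12 * mu * L)
Q = 136e-6 * (58e-6)^3 * 19e3 / (12 * 0.001 * 27152e-6) = 1.54736731e-09 m^3/s
Step 3: Convert Q from m^3/s to nL/s (1 m^3 = 1e12 nL, so multiply by 1e12).
Q = 1547.367 nL/s


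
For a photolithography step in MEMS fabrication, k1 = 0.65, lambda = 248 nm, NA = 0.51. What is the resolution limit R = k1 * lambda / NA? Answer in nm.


Step 1: Identify values: k1 = 0.65, lambda = 248 nm, NA = 0.51
Step 2: R = k1 * lambda / NA
R = 0.65 * 248 / 0.51
R = 316.1 nm


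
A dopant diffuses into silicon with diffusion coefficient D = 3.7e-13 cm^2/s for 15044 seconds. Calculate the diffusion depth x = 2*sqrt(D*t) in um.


Step 1: Compute D*t = 3.7e-13 * 15044 = 5.56628e-09 cm^2
Step 2: sqrt(D*t) = 7.46075e-05 cm
Step 3: x = 2 * 7.46075e-05 cm = 1.49215e-04 cm
Step 4: Convert to um (1 cm = 1e4 um): x = 1.492 um


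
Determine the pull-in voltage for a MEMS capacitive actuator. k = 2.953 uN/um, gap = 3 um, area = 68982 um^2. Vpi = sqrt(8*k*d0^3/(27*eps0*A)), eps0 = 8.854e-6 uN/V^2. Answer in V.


Step 1: Compute numerator: 8 * k * d0^3 = 8 * 2.953 * 3^3 = 637.848
Step 2: Compute denominator: 27 * eps0 * A = 27 * 8.854e-6 * 68982 = 16.490699
Step 3: Vpi = sqrt(637.848 / 16.490699)
Vpi = 6.22 V


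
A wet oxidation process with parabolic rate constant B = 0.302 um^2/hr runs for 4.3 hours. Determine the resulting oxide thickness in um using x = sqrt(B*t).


Step 1: Compute B*t = 0.302 * 4.3 = 1.2986
Step 2: x = sqrt(1.2986)
x = 1.14 um


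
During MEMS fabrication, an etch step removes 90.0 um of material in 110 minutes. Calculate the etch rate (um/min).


Step 1: Etch rate = depth / time
Step 2: rate = 90.0 / 110
rate = 0.818 um/min


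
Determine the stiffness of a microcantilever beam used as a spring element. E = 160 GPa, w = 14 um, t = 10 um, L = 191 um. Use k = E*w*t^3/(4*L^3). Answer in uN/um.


Step 1: Convert E to consistent units (1 GPa = 1000 uN/um^2).
E = 160 GPa = 160000 uN/um^2
Step 2: Compute t^3 = 10^3 = 1000
Step 3: Compute L^3 = 191^3 = 6967871
Step 4: k = 160000 * 14 * 1000 / (4 * 6967871)
k = 80.3689 uN/um


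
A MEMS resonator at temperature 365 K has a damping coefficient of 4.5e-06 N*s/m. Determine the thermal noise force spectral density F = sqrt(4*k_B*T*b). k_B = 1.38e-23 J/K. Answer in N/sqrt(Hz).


Step 1: Compute 4 * k_B * T * b
= 4 * 1.38e-23 * 365 * 4.5e-06
= 9.0666e-26 N^2/Hz
Step 2: F_noise = sqrt(9.0666e-26)
F_noise = 3.01e-13 N/sqrt(Hz)


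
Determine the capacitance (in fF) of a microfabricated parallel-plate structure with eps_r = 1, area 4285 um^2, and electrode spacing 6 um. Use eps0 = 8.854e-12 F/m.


Step 1: Convert area to m^2: A = 4285e-12 m^2
Step 2: Convert gap to m: d = 6e-6 m
Step 3: C = eps0 * eps_r * A / d
C = 8.854e-12 * 1 * 4285e-12 / 6e-6
Step 4: Convert to fF (multiply by 1e15).
C = 6.32 fF


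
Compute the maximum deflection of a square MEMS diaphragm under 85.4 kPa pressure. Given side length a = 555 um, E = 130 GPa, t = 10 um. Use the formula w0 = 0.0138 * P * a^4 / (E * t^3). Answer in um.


Step 1: Convert pressure to compatible units (E is in GPa, so P in GPa).
P = 85.4 kPa = 85.4e-6 GPa
Step 2: Compute numerator: 0.0138 * P * a^4.
a^4 = 555^4 = 94879400625
numerator = 0.0138 * 85.4e-6 * 94879400625 = 1.11817e+05
Step 3: Compute denominator: E * t^3 = 130 * 10^3 = 130000
Step 4: w0 = numerator / denominator = 1.11817e+05 / 130000 = 0.8601 um


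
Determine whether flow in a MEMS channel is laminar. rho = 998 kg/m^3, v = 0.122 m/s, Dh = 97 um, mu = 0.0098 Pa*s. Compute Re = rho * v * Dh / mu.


Step 1: Convert Dh to meters: Dh = 97e-6 m
Step 2: Re = rho * v * Dh / mu
Re = 998 * 0.122 * 97e-6 / 0.0098
Re = 1.205
Since Re = 1.205 is below ~2300, the flow is laminar.


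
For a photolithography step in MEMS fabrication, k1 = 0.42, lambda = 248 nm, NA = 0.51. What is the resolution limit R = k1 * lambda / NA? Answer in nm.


Step 1: Identify values: k1 = 0.42, lambda = 248 nm, NA = 0.51
Step 2: R = k1 * lambda / NA
R = 0.42 * 248 / 0.51
R = 204.2 nm


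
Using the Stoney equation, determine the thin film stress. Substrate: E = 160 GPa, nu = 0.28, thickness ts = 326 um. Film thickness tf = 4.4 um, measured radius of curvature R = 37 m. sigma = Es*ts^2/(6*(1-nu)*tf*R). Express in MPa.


Step 1: Compute numerator: Es * ts^2 = 160 * 326^2 = 17004160 (GPa*um^2)
Step 2: Compute denominator (R in um): 6*(1-nu)*tf*R = 6*0.72*4.4*37e6 = 703296000.0 (um^2)
Step 3: sigma (GPa) = 17004160 / 703296000.0 = 2.4178e-02 GPa
Step 4: Convert to MPa (x1000): sigma = 24.2 MPa


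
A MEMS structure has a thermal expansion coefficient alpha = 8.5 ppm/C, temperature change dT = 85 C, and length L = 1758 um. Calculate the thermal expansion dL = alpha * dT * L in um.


Step 1: Convert CTE: alpha = 8.5 ppm/C = 8.5e-6 /C
Step 2: dL = 8.5e-6 * 85 * 1758
dL = 1.2702 um


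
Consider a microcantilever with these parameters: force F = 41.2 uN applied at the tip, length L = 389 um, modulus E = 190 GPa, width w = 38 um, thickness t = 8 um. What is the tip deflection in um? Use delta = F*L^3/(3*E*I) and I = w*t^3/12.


Step 1: Calculate the second moment of area.
I = w * t^3 / 12 = 38 * 8^3 / 12 = 1621.3333 um^4
Step 2: Convert E to consistent units (1 GPa = 1000 uN/um^2).
E = 190 GPa = 190000 uN/um^2
Step 3: Calculate tip deflection.
delta = F * L^3 / (3 * E * I)
delta = 41.2 * 389^3 / (3 * 190000 * 1621.3333)
delta = 2.6242 um


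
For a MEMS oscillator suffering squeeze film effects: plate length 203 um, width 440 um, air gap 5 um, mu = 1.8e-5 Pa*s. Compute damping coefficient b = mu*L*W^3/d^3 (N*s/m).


Step 1: Convert to SI.
L = 203e-6 m, W = 440e-6 m, d = 5e-6 m
Step 2: W^3 = (440e-6)^3 = 8.52e-11 m^3
Step 3: d^3 = (5e-6)^3 = 1.25e-16 m^3
Step 4: b = 1.8e-5 * 203e-6 * 8.52e-11 / 1.25e-16
b = 2.49e-03 N*s/m


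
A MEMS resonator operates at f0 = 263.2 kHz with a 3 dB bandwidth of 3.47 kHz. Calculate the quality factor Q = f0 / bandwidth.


Step 1: Q = f0 / bandwidth
Step 2: Q = 263.2 / 3.47
Q = 75.9


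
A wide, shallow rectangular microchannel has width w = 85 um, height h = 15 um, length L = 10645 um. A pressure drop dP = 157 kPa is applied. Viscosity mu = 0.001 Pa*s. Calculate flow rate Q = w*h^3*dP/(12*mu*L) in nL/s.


Step 1: Convert all dimensions to SI (meters).
w = 85e-6 m, h = 15e-6 m, L = 10645e-6 m, dP = 157e3 Pa
Step 2: Q = w * h^3 * dP / (12 * mu * L)
Q = 85e-6 * (15e-6)^3 * 157e3 / (12 * 0.001 * 10645e-6) = 3.5258631e-10 m^3/s
Step 3: Convert Q from m^3/s to nL/s (1 m^3 = 1e12 nL, so multiply by 1e12).
Q = 352.586 nL/s


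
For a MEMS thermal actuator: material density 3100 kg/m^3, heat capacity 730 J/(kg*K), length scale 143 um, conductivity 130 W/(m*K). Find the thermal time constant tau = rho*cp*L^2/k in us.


Step 1: Convert L to m: L = 143e-6 m
Step 2: L^2 = (143e-6)^2 = 2.0449e-08 m^2
Step 3: tau = 3100 * 730 * 2.0449e-08 / 130 = 3.559699e-04 s
Step 4: Convert to microseconds (multiply by 1e6).
tau = 355.97 us


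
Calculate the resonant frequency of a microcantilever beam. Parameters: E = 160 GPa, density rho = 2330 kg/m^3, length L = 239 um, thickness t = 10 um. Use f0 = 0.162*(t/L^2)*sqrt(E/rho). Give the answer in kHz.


Step 1: Convert units to SI.
t_SI = 10e-6 m, L_SI = 239e-6 m
Step 2: Calculate sqrt(E/rho).
sqrt(160e9 / 2330) = 8286.71 m/s
Step 3: Compute f0.
f0 = 0.162 * 10e-6 / (239e-6)^2 * 8286.71 = 235018.1 Hz = 235.02 kHz


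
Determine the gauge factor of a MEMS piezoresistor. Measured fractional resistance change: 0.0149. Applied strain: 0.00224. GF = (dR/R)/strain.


Step 1: Identify values.
dR/R = 0.0149, strain = 0.00224
Step 2: GF = (dR/R) / strain = 0.0149 / 0.00224
GF = 6.7


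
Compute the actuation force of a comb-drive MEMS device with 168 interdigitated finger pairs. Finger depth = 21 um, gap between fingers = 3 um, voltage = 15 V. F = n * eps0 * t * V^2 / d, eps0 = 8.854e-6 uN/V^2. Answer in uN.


Step 1: Parameters: n=168, eps0=8.854e-6 uN/V^2, t=21 um, V=15 V, d=3 um
Step 2: V^2 = 225
Step 3: F = 168 * 8.854e-6 * 21 * 225 / 3
F = 2.343 uN


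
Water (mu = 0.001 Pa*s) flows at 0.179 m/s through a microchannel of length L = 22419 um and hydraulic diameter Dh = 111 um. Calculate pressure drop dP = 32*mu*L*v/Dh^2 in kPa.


Step 1: Convert to SI: L = 22419e-6 m, Dh = 111e-6 m
Step 2: dP = 32 * 0.001 * 22419e-6 * 0.179 / (111e-6)^2
Step 3: dP = 10422.53 Pa
Step 4: Convert to kPa: dP = 10.42 kPa


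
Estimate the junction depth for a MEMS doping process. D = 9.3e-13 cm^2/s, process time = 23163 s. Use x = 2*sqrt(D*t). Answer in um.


Step 1: Compute D*t = 9.3e-13 * 23163 = 2.154159e-08 cm^2
Step 2: sqrt(D*t) = 1.46771e-04 cm
Step 3: x = 2 * 1.46771e-04 cm = 2.93542e-04 cm
Step 4: Convert to um (1 cm = 1e4 um): x = 2.935 um


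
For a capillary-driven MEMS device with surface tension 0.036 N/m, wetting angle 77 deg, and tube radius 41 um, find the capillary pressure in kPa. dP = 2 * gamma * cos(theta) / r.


Step 1: cos(77 deg) = 0.225
Step 2: Convert r to m: r = 41e-6 m
Step 3: dP = 2 * 0.036 * 0.225 / 41e-6 = 395.1 Pa
Step 4: Convert Pa to kPa (divide by 1000).
dP = 0.4 kPa


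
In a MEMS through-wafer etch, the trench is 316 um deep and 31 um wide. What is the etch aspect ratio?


Step 1: AR = depth / width
Step 2: AR = 316 / 31
AR = 10.2


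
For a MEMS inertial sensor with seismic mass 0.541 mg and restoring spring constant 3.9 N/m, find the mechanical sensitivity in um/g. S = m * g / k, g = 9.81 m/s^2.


Step 1: Convert mass: m = 0.541 mg = 5.41e-07 kg
Step 2: S = m * g / k = 5.41e-07 * 9.81 / 3.9
Step 3: S = 1.36e-06 m/g
Step 4: Convert to um/g: S = 1.361 um/g


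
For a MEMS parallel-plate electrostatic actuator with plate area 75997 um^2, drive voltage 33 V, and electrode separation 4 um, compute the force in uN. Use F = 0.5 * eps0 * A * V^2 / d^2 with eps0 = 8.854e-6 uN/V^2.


Step 1: Identify parameters.
eps0 = 8.854e-6 uN/V^2, A = 75997 um^2, V = 33 V, d = 4 um
Step 2: Compute V^2 = 33^2 = 1089
Step 3: Compute d^2 = 4^2 = 16
Step 4: F = 0.5 * 8.854e-6 * 75997 * 1089 / 16
F = 22.899 uN


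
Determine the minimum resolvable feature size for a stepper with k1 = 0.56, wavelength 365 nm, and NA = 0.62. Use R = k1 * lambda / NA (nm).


Step 1: Identify values: k1 = 0.56, lambda = 365 nm, NA = 0.62
Step 2: R = k1 * lambda / NA
R = 0.56 * 365 / 0.62
R = 329.7 nm


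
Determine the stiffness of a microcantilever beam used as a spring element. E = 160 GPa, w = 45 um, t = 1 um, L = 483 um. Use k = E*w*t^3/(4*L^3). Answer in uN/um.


Step 1: Convert E to consistent units (1 GPa = 1000 uN/um^2).
E = 160 GPa = 160000 uN/um^2
Step 2: Compute t^3 = 1^3 = 1
Step 3: Compute L^3 = 483^3 = 112678587
Step 4: k = 160000 * 45 * 1 / (4 * 112678587)
k = 0.016 uN/um


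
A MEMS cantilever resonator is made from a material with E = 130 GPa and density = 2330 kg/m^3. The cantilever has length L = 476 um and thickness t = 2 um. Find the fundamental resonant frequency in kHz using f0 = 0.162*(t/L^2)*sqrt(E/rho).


Step 1: Convert units to SI.
t_SI = 2e-6 m, L_SI = 476e-6 m
Step 2: Calculate sqrt(E/rho).
sqrt(130e9 / 2330) = 7469.54 m/s
Step 3: Compute f0.
f0 = 0.162 * 2e-6 / (476e-6)^2 * 7469.54 = 10681.3 Hz = 10.68 kHz


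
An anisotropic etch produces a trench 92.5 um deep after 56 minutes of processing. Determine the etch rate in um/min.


Step 1: Etch rate = depth / time
Step 2: rate = 92.5 / 56
rate = 1.652 um/min


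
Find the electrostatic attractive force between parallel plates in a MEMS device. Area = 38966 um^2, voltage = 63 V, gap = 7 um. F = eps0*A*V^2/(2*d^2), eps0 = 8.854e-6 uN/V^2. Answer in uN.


Step 1: Identify parameters.
eps0 = 8.854e-6 uN/V^2, A = 38966 um^2, V = 63 V, d = 7 um
Step 2: Compute V^2 = 63^2 = 3969
Step 3: Compute d^2 = 7^2 = 49
Step 4: F = 0.5 * 8.854e-6 * 38966 * 3969 / 49
F = 13.973 uN


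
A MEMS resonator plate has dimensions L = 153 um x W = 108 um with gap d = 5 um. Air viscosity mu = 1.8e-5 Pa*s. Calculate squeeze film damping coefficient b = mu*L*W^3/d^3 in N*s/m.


Step 1: Convert to SI.
L = 153e-6 m, W = 108e-6 m, d = 5e-6 m
Step 2: W^3 = (108e-6)^3 = 1.26e-12 m^3
Step 3: d^3 = (5e-6)^3 = 1.25e-16 m^3
Step 4: b = 1.8e-5 * 153e-6 * 1.26e-12 / 1.25e-16
b = 2.78e-05 N*s/m


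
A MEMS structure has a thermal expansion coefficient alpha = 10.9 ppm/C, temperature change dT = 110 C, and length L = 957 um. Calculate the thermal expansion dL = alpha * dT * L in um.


Step 1: Convert CTE: alpha = 10.9 ppm/C = 10.9e-6 /C
Step 2: dL = 10.9e-6 * 110 * 957
dL = 1.1474 um


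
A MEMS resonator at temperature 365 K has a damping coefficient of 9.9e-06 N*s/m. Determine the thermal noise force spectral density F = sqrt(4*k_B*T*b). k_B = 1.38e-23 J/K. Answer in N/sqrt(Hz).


Step 1: Compute 4 * k_B * T * b
= 4 * 1.38e-23 * 365 * 9.9e-06
= 1.9947e-25 N^2/Hz
Step 2: F_noise = sqrt(1.9947e-25)
F_noise = 4.47e-13 N/sqrt(Hz)


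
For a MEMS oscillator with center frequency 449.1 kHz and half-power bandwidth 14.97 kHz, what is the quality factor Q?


Step 1: Q = f0 / bandwidth
Step 2: Q = 449.1 / 14.97
Q = 30.0


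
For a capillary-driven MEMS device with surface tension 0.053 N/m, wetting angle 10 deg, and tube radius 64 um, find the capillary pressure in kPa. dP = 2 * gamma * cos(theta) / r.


Step 1: cos(10 deg) = 0.9848
Step 2: Convert r to m: r = 64e-6 m
Step 3: dP = 2 * 0.053 * 0.9848 / 64e-6 = 1631.1 Pa
Step 4: Convert Pa to kPa (divide by 1000).
dP = 1.63 kPa


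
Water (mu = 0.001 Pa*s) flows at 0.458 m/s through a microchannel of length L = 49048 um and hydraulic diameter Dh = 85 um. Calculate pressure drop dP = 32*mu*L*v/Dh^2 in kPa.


Step 1: Convert to SI: L = 49048e-6 m, Dh = 85e-6 m
Step 2: dP = 32 * 0.001 * 49048e-6 * 0.458 / (85e-6)^2
Step 3: dP = 99494.46 Pa
Step 4: Convert to kPa: dP = 99.49 kPa


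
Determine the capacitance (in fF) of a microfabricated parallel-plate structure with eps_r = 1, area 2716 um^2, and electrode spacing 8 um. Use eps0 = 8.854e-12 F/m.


Step 1: Convert area to m^2: A = 2716e-12 m^2
Step 2: Convert gap to m: d = 8e-6 m
Step 3: C = eps0 * eps_r * A / d
C = 8.854e-12 * 1 * 2716e-12 / 8e-6
Step 4: Convert to fF (multiply by 1e15).
C = 3.01 fF


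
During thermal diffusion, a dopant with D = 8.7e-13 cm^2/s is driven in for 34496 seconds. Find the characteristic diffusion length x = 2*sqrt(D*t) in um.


Step 1: Compute D*t = 8.7e-13 * 34496 = 3.001152e-08 cm^2
Step 2: sqrt(D*t) = 1.73238e-04 cm
Step 3: x = 2 * 1.73238e-04 cm = 3.46476e-04 cm
Step 4: Convert to um (1 cm = 1e4 um): x = 3.465 um


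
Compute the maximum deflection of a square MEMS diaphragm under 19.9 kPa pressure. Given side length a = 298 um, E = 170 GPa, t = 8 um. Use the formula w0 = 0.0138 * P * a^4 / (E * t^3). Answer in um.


Step 1: Convert pressure to compatible units (E is in GPa, so P in GPa).
P = 19.9 kPa = 19.9e-6 GPa
Step 2: Compute numerator: 0.0138 * P * a^4.
a^4 = 298^4 = 7886150416
numerator = 0.0138 * 19.9e-6 * 7886150416 = 2.1657e+03
Step 3: Compute denominator: E * t^3 = 170 * 8^3 = 87040
Step 4: w0 = numerator / denominator = 2.1657e+03 / 87040 = 0.0249 um


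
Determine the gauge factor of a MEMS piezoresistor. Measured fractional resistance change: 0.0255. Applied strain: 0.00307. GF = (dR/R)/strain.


Step 1: Identify values.
dR/R = 0.0255, strain = 0.00307
Step 2: GF = (dR/R) / strain = 0.0255 / 0.00307
GF = 8.3


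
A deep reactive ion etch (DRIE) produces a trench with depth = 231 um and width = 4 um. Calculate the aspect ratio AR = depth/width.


Step 1: AR = depth / width
Step 2: AR = 231 / 4
AR = 57.8


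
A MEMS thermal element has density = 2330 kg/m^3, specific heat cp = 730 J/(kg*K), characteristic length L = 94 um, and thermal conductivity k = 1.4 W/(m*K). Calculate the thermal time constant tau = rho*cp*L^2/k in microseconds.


Step 1: Convert L to m: L = 94e-6 m
Step 2: L^2 = (94e-6)^2 = 8.836e-09 m^2
Step 3: tau = 2330 * 730 * 8.836e-09 / 1.4 = 1.073510886e-02 s
Step 4: Convert to microseconds (multiply by 1e6).
tau = 10735.109 us


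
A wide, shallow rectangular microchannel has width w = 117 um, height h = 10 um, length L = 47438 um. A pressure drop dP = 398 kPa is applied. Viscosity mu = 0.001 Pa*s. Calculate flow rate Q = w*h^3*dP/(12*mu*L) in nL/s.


Step 1: Convert all dimensions to SI (meters).
w = 117e-6 m, h = 10e-6 m, L = 47438e-6 m, dP = 398e3 Pa
Step 2: Q = w * h^3 * dP / (12 * mu * L)
Q = 117e-6 * (10e-6)^3 * 398e3 / (12 * 0.001 * 47438e-6) = 8.180151e-11 m^3/s
Step 3: Convert Q from m^3/s to nL/s (1 m^3 = 1e12 nL, so multiply by 1e12).
Q = 81.802 nL/s


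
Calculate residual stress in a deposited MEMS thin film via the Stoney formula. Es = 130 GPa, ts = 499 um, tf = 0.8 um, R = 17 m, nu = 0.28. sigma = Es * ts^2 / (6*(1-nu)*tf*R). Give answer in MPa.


Step 1: Compute numerator: Es * ts^2 = 130 * 499^2 = 32370130 (GPa*um^2)
Step 2: Compute denominator (R in um): 6*(1-nu)*tf*R = 6*0.72*0.8*17e6 = 58752000.0 (um^2)
Step 3: sigma (GPa) = 32370130 / 58752000.0 = 5.50962e-01 GPa
Step 4: Convert to MPa (x1000): sigma = 551.0 MPa


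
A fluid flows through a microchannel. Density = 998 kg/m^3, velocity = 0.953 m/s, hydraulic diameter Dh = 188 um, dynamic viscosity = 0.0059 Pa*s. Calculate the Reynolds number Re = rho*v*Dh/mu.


Step 1: Convert Dh to meters: Dh = 188e-6 m
Step 2: Re = rho * v * Dh / mu
Re = 998 * 0.953 * 188e-6 / 0.0059
Re = 30.306


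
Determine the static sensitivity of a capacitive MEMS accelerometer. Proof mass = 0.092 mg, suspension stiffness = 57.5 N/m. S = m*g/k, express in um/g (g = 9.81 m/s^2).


Step 1: Convert mass: m = 0.092 mg = 9.20e-08 kg
Step 2: S = m * g / k = 9.20e-08 * 9.81 / 57.5
Step 3: S = 1.57e-08 m/g
Step 4: Convert to um/g: S = 0.016 um/g


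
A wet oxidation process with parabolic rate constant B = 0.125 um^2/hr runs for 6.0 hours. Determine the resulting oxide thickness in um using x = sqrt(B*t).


Step 1: Compute B*t = 0.125 * 6.0 = 0.75
Step 2: x = sqrt(0.75)
x = 0.866 um


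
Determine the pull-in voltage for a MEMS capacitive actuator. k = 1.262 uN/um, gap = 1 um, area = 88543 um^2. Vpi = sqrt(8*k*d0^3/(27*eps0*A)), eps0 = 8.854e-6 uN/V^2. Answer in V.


Step 1: Compute numerator: 8 * k * d0^3 = 8 * 1.262 * 1^3 = 10.096
Step 2: Compute denominator: 27 * eps0 * A = 27 * 8.854e-6 * 88543 = 21.166912
Step 3: Vpi = sqrt(10.096 / 21.166912)
Vpi = 0.69 V


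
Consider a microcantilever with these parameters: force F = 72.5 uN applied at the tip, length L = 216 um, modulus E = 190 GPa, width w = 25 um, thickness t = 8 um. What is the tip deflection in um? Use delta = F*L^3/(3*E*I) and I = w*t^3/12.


Step 1: Calculate the second moment of area.
I = w * t^3 / 12 = 25 * 8^3 / 12 = 1066.6667 um^4
Step 2: Convert E to consistent units (1 GPa = 1000 uN/um^2).
E = 190 GPa = 190000 uN/um^2
Step 3: Calculate tip deflection.
delta = F * L^3 / (3 * E * I)
delta = 72.5 * 216^3 / (3 * 190000 * 1066.6667)
delta = 1.2017 um


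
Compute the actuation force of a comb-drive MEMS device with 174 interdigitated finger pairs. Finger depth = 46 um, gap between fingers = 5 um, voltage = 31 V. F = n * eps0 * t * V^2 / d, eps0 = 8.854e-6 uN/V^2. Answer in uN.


Step 1: Parameters: n=174, eps0=8.854e-6 uN/V^2, t=46 um, V=31 V, d=5 um
Step 2: V^2 = 961
Step 3: F = 174 * 8.854e-6 * 46 * 961 / 5
F = 13.621 uN
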